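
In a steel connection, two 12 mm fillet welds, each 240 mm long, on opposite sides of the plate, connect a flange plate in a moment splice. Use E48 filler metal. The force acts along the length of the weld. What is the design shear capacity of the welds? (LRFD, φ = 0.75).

φR_n ≈ 880 kN

E48XX → F_EXX = 480 MPa.
Effective throat t_e = 0.707 × 12 = 8.484 mm.
Total length L = 480 mm; A_we = 8.484 × 480 = 4072 mm².
F_nw = 0.6 F_EXX = 0.6 × 480 = 288 MPa.
φR_n = 0.75 × 288 × 4072 × 10⁻³ = 879.6 kN.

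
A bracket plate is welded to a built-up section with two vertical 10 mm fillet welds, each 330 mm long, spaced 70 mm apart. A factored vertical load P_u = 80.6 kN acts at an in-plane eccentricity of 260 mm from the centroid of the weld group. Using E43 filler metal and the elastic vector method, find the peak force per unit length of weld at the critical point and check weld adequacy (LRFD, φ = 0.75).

E43XX → F_EXX = 430 MPa.
Total weld length L_w = 660 mm. Treat welds as unit-width lines.
Polar moment about centroid: J = 2[d³/12 + d(b/2)²] = 2[330³/12 + 330×35²] = 6798000 mm³.
Direct shear f_v = P/L_w = 80.6×10³ / 660 = 122.1 N/mm (vertical).
Torsion M = P·e = 80.6×10³ × 260 = 20956000 N·mm.
Critical point at (x, y) = (35, 165) from centroid. f_tx = M·y/J = 508.6 N/mm; f_ty = M·x/J = 107.9 N/mm.
Resultant f_max = √[f_tx² + (f_v + f_ty)²] = √[508.6² + (122.1 + 107.9)²] = 558.2 N/mm.
Capacity per unit length: φr_n = 0.75 × 0.6 × 430 × (0.707 × 10) = 1368 N/mm.
558.2 ≤ 1368 → adequate.

f_max ≈ 558 N/mm; adequate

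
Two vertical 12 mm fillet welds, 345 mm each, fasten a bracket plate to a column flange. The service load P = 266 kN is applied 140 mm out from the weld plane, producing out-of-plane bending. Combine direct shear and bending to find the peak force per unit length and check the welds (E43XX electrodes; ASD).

E43XX → F_EXX = 430 MPa.
L_w = 2 × 345 = 690 mm; section modulus (unit throat) S = 2 × L²/6 = 39680 mm².
Direct shear f_v = P/L_w = 266×10³/690 = 385.5 N/mm.
Moment M = P × e = 266×10³ × 140 = 37240000 N·mm; bending f_b = M/S = 938.6 N/mm.
f_max = √(f_v² + f_b²) = √(385.5² + 938.6²) = 1015 N/mm.
r_n/Ω = (1/2.0) × 0.6 × 430 × (0.707 × 12) = 1094 N/mm → adequate.

f_max ≈ 1010 N/mm; adequate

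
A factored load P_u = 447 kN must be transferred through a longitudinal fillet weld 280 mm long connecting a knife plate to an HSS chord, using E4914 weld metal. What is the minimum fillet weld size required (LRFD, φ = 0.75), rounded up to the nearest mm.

E49XX → F_EXX = 490 MPa.
Total weld length L = 280 mm.
Required throat t_e = P_u / (φ × 0.6 F_EXX × L) = 447 / (0.75 × 0.6 × 490 × 280 × 10⁻³) = 7.24 mm.
Required leg w = t_e / 0.707 = 10.24 mm → use 11 mm.

w = 11 mm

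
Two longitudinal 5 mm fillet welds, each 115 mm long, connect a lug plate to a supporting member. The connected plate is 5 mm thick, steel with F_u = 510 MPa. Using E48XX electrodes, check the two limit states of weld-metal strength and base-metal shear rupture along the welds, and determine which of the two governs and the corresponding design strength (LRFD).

E48XX → F_EXX = 480 MPa.
t_e = 0.707 × 5 = 3.535 mm; L = 230 mm.
Weld metal: φR_n = 0.75 × 0.6 × 480 × 3.535 × 230 × 10⁻³ = 175.6 kN.
Base metal (shear rupture): φR_n = 0.75 × 0.6 × 510 × 5 × 230 × 10⁻³ = 263.9 kN.
Governing: weld metal.

φR_n ≈ 176 kN (weld metal governs)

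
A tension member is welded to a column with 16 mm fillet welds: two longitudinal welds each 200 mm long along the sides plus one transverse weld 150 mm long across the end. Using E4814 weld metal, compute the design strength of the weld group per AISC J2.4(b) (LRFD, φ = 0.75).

E48XX → F_EXX = 480 MPa.
t_e = 0.707 × 16 = 11.31 mm.
R_nwl = 0.6 × 480 × 11.31 × 400 × 10⁻³ = 1303 kN (longitudinal, 2 welds).
R_nwt = 0.6 × 480 × 11.31 × 150 × 10⁻³ = 488.7 kN (transverse, base value).
(i) R_nwl + R_nwt = 1792 kN; (ii) 0.85 R_nwl + 1.5 R_nwt = 1841 kN.
R_n = max = 1841 kN [governs: (ii)]; φR_n = 1381 kN.

φR_n ≈ 1380 kN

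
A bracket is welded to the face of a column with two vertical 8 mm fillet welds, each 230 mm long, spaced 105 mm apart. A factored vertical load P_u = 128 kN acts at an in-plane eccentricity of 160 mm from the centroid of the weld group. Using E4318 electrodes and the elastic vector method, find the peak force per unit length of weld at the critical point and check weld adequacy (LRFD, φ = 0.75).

f_max ≈ 936 N/mm; adequate

E43XX → F_EXX = 430 MPa.
Total weld length L_w = 460 mm. Treat welds as unit-width lines.
Polar moment about centroid: J = 2[d³/12 + d(b/2)²] = 2[230³/12 + 230×52.5²] = 3296000 mm³.
Direct shear f_v = P/L_w = 128×10³ / 460 = 278.3 N/mm (vertical).
Torsion M = P·e = 128×10³ × 160 = 20480000 N·mm.
Critical point at (x, y) = (52.5, 115) from centroid. f_tx = M·y/J = 714.6 N/mm; f_ty = M·x/J = 326.2 N/mm.
Resultant f_max = √[f_tx² + (f_v + f_ty)²] = √[714.6² + (278.3 + 326.2)²] = 936 N/mm.
Capacity per unit length: φr_n = 0.75 × 0.6 × 430 × (0.707 × 8) = 1094 N/mm.
936 ≤ 1094 → adequate.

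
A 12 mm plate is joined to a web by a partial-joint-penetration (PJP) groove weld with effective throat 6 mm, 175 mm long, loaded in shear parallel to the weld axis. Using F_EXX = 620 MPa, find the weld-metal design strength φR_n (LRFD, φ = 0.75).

φR_n ≈ 293 kN

Effective throat (given) t_e = 6 mm.
A_we = 6 × 175 = 1050 mm².
F_nw = 0.6 F_EXX = 372 MPa.
φR_n = 0.75 × 372 × 1050 × 10⁻³ = 293 kN.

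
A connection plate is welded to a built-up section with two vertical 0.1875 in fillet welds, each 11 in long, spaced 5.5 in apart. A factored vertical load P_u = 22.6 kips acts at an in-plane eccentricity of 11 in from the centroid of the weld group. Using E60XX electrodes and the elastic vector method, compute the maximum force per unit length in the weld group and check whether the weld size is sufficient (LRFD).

f_max ≈ 4.49 kip/in; NOT adequate

E60XX → F_EXX = 60 ksi.
Total weld length L_w = 22 in. Treat welds as unit-width lines.
Polar moment about centroid: J = 2[d³/12 + d(b/2)²] = 2[11³/12 + 11×2.75²] = 388.2 in³.
Direct shear f_v = P/L_w = 22.6 / 22 = 1.027 kip/in (vertical).
Torsion M = P·e = 22.6 × 11 = 248.6 kip·in.
Critical point at (x, y) = (2.75, 5.5) from centroid. f_tx = M·y/J = 3.522 kip/in; f_ty = M·x/J = 1.761 kip/in.
Resultant f_max = √[f_tx² + (f_v + f_ty)²] = √[3.522² + (1.027 + 1.761)²] = 4.492 kip/in.
Capacity per unit length: φr_n = 0.75 × 0.6 × 60 × (0.707 × 0.1875) = 3.579 kip/in.
4.492 > 3.579 → NOT adequate.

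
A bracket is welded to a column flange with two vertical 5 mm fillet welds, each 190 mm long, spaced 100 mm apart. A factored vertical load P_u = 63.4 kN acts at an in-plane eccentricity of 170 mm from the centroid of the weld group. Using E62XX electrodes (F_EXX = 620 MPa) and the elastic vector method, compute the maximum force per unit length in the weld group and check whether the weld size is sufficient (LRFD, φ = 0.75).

Total weld length L_w = 380 mm. Treat welds as unit-width lines.
Polar moment about centroid: J = 2[d³/12 + d(b/2)²] = 2[190³/12 + 190×50²] = 2093000 mm³.
Direct shear f_v = P/L_w = 63.4×10³ / 380 = 166.8 N/mm (vertical).
Torsion M = P·e = 63.4×10³ × 170 = 10778000 N·mm.
Critical point at (x, y) = (50, 95) from centroid. f_tx = M·y/J = 489.2 N/mm; f_ty = M·x/J = 257.5 N/mm.
Resultant f_max = √[f_tx² + (f_v + f_ty)²] = √[489.2² + (166.8 + 257.5)²] = 647.5 N/mm.
Capacity per unit length: φr_n = 0.75 × 0.6 × 620 × (0.707 × 5) = 986.3 N/mm.
647.5 ≤ 986.3 → adequate.

f_max ≈ 648 N/mm; adequate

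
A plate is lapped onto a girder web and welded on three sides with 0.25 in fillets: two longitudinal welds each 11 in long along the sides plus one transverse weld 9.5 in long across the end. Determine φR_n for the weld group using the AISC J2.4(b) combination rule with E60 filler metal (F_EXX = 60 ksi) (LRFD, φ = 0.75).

φR_n ≈ 157 kips

t_e = 0.707 × 0.25 = 0.1767 in.
R_nwl = 0.6 × 60 × 0.1767 × 22 = 140 kips (longitudinal, 2 welds).
R_nwt = 0.6 × 60 × 0.1767 × 9.5 = 60.45 kips (transverse, base value).
(i) R_nwl + R_nwt = 200.4 kips; (ii) 0.85 R_nwl + 1.5 R_nwt = 209.7 kips.
R_n = max = 209.7 kips [governs: (ii)]; φR_n = 157.2 kips.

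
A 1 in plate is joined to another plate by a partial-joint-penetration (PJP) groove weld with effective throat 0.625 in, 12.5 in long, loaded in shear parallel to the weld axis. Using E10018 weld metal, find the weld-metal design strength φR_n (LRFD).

φR_n ≈ 352 kip

E100XX → F_EXX = 100 ksi.
Effective throat (given) t_e = 0.625 in.
A_we = 0.625 × 12.5 = 7.812 in².
F_nw = 0.6 F_EXX = 60 ksi.
φR_n = 0.75 × 60 × 7.812 = 351.6 kip.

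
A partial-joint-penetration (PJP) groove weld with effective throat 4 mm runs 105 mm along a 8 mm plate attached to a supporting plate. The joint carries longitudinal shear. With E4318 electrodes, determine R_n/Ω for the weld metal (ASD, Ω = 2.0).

R_n/Ω ≈ 54.2 kN

E43XX → F_EXX = 430 MPa.
Effective throat (given) t_e = 4 mm.
A_we = 4 × 105 = 420 mm².
F_nw = 0.6 F_EXX = 258 MPa.
R_n/Ω = (258 × 420) / 2.0 × 10⁻³ = 54.18 kN.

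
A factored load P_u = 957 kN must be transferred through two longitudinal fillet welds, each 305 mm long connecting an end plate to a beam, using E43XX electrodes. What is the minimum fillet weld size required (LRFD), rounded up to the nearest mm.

w = 12 mm

E43XX → F_EXX = 430 MPa.
Total weld length L = 610 mm.
Required throat t_e = P_u / (φ × 0.6 F_EXX × L) = 957 / (0.75 × 0.6 × 430 × 610 × 10⁻³) = 8.108 mm.
Required leg w = t_e / 0.707 = 11.47 mm → use 12 mm.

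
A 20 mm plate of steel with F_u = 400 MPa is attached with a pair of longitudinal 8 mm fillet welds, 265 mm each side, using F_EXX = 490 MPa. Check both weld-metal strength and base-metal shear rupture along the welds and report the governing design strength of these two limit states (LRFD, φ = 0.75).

t_e = 0.707 × 8 = 5.656 mm; L = 530 mm.
Weld metal: φR_n = 0.75 × 0.6 × 490 × 5.656 × 530 × 10⁻³ = 661 kN.
Base metal (shear rupture): φR_n = 0.75 × 0.6 × 400 × 20 × 530 × 10⁻³ = 1908 kN.
Governing: weld metal.

φR_n ≈ 661 kN (weld metal governs)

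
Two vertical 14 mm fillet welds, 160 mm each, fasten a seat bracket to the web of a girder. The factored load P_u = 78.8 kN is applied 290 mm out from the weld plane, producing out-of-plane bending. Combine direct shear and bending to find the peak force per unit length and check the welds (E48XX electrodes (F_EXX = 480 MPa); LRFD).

L_w = 2 × 160 = 320 mm; section modulus (unit throat) S = 2 × L²/6 = 8533 mm².
Direct shear f_v = P/L_w = 78.8×10³/320 = 246.2 N/mm.
Moment M = P × e = 78.8×10³ × 290 = 22852000 N·mm; bending f_b = M/S = 2678 N/mm.
f_max = √(f_v² + f_b²) = √(246.2² + 2678²) = 2689 N/mm.
φr_n = 0.75 × 0.6 × 480 × (0.707 × 14) = 2138 N/mm → NOT adequate.

f_max ≈ 2690 N/mm; NOT adequate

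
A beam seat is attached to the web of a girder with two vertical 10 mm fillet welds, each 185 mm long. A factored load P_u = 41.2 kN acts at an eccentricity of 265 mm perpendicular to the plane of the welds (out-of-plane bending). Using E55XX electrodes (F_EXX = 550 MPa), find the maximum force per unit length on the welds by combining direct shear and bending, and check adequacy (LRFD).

f_max ≈ 963 N/mm; adequate

L_w = 2 × 185 = 370 mm; section modulus (unit throat) S = 2 × L²/6 = 11410 mm².
Direct shear f_v = P/L_w = 41.2×10³/370 = 111.4 N/mm.
Moment M = P × e = 41.2×10³ × 265 = 10918000 N·mm; bending f_b = M/S = 957 N/mm.
f_max = √(f_v² + f_b²) = √(111.4² + 957²) = 963.5 N/mm.
φr_n = 0.75 × 0.6 × 550 × (0.707 × 10) = 1750 N/mm → adequate.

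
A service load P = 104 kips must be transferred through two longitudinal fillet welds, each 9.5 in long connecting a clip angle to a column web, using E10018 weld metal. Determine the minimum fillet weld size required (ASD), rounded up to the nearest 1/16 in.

w = 5/16 in

E100XX → F_EXX = 100 ksi.
Total weld length L = 19 in.
Required throat t_e = P × Ω / (0.6 F_EXX × L) = 104 × 2.0 / (0.6 × 100 × 19) = 0.1825 in.
Required leg w = t_e / 0.707 = 0.2581 in → use 5/16 in.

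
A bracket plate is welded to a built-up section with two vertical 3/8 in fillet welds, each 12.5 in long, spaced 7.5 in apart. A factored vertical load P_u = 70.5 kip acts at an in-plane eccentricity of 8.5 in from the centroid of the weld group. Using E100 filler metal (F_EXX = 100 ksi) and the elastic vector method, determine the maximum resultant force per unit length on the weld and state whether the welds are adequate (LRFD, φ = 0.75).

Total weld length L_w = 25 in. Treat welds as unit-width lines.
Polar moment about centroid: J = 2[d³/12 + d(b/2)²] = 2[12.5³/12 + 12.5×3.75²] = 677.1 in³.
Direct shear f_v = P/L_w = 70.5 / 25 = 2.82 kip/in (vertical).
Torsion M = P·e = 70.5 × 8.5 = 599.25 kip·in.
Critical point at (x, y) = (3.75, 6.25) from centroid. f_tx = M·y/J = 5.532 kip/in; f_ty = M·x/J = 3.319 kip/in.
Resultant f_max = √[f_tx² + (f_v + f_ty)²] = √[5.532² + (2.82 + 3.319)²] = 8.263 kip/in.
Capacity per unit length: φr_n = 0.75 × 0.6 × 100 × (0.707 × 0.375) = 11.93 kip/in.
8.263 ≤ 11.93 → adequate.

f_max ≈ 8.26 kip/in; adequate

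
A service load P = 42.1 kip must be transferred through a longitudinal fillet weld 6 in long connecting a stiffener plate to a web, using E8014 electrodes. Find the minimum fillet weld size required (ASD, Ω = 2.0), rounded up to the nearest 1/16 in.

w = 7/16 in

E80XX → F_EXX = 80 ksi.
Total weld length L = 6 in.
Required throat t_e = P × Ω / (0.6 F_EXX × L) = 42.1 × 2.0 / (0.6 × 80 × 6) = 0.2924 in.
Required leg w = t_e / 0.707 = 0.4135 in → use 7/16 in.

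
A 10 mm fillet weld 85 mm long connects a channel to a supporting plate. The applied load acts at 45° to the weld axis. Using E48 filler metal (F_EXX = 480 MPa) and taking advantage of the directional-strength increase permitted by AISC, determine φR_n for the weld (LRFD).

t_e = 0.707 × 10 = 7.07 mm; A_we = 7.07 × 85 = 600.9 mm².
Directional factor: 1.0 + 0.5 sin^1.5(45°) = 1.297.
F_nw = 0.6 × 480 × 1.297 = 373.6 MPa.
φR_n = 0.75 × 373.6 × 600.9 × 10⁻³ = 168.4 kN.

φR_n ≈ 168 kN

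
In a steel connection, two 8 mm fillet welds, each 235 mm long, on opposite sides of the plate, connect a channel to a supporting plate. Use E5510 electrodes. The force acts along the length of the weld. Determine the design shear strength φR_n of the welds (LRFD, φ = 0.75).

E55XX → F_EXX = 550 MPa.
Effective throat t_e = 0.707 × 8 = 5.656 mm.
Total length L = 470 mm; A_we = 5.656 × 470 = 2658 mm².
F_nw = 0.6 F_EXX = 0.6 × 550 = 330 MPa.
φR_n = 0.75 × 330 × 2658 × 10⁻³ = 657.9 kN.

φR_n ≈ 658 kN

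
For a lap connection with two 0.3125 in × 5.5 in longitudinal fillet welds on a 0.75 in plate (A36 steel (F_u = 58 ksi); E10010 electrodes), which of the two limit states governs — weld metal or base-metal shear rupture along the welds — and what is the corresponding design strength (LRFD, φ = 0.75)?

φR_n ≈ 109 kips (weld metal governs)

E100XX → F_EXX = 100 ksi.
t_e = 0.707 × 0.3125 = 0.2209 in; L = 11 in.
Weld metal: φR_n = 0.75 × 0.6 × 100 × 0.2209 × 11 = 109.4 kips.
Base metal (shear rupture): φR_n = 0.75 × 0.6 × 58 × 0.75 × 11 = 215.3 kips.
Governing: weld metal.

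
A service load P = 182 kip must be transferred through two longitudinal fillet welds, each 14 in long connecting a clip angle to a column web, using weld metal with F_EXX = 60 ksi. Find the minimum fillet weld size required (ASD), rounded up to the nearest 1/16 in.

w = 9/16 in

Total weld length L = 28 in.
Required throat t_e = P × Ω / (0.6 F_EXX × L) = 182 × 2.0 / (0.6 × 60 × 28) = 0.3611 in.
Required leg w = t_e / 0.707 = 0.5108 in → use 9/16 in.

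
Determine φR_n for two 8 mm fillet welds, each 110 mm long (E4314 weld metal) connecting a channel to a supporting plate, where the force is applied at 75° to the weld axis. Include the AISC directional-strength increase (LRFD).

E43XX → F_EXX = 430 MPa.
t_e = 0.707 × 8 = 5.656 mm; A_we = 5.656 × 220 = 1244 mm².
Directional factor: 1.0 + 0.5 sin^1.5(75°) = 1.475.
F_nw = 0.6 × 430 × 1.475 = 380.5 MPa.
φR_n = 0.75 × 380.5 × 1244 × 10⁻³ = 355.1 kN.

φR_n ≈ 355 kN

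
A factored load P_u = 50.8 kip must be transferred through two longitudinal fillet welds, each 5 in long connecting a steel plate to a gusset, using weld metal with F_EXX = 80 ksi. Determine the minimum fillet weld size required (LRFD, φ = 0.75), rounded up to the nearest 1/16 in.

w = 1/4 in

Total weld length L = 10 in.
Required throat t_e = P_u / (φ × 0.6 F_EXX × L) = 50.8 / (0.75 × 0.6 × 80 × 10) = 0.1411 in.
Required leg w = t_e / 0.707 = 0.1996 in → use 1/4 in.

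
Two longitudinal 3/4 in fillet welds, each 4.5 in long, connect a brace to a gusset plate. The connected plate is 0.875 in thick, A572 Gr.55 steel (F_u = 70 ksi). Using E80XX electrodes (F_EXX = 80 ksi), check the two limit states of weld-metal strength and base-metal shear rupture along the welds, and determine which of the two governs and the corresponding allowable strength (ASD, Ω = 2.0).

R_n/Ω ≈ 115 kip (weld metal governs)

t_e = 0.707 × 0.75 = 0.5302 in; L = 9 in.
Weld metal: R_n/Ω = (1/2.0) × 0.6 × 80 × 0.5302 × 9 = 114.5 kip.
Base metal (shear rupture): R_n/Ω = (1/2.0) × 0.6 × 70 × 0.875 × 9 = 165.4 kip.
Governing: weld metal.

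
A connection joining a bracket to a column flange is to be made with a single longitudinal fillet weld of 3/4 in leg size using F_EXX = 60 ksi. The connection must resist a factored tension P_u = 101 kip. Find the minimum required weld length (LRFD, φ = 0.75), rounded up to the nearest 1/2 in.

L = 7.5 in

Throat t_e = 0.707 × 0.75 = 0.5302 in.
φr_n = 0.75 × 0.6 × 60 × 0.5302 = 14.32 kip/in.
L_req = P_u / φr_n = 101 / 14.32 = 7.055 in total.
Round up → use L = 7.5 in.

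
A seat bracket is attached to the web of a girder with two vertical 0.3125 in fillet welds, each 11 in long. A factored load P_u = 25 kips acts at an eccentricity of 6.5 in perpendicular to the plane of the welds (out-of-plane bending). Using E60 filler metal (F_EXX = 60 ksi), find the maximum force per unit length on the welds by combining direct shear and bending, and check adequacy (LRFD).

L_w = 2 × 11 = 22 in; section modulus (unit throat) S = 2 × L²/6 = 40.33 in².
Direct shear f_v = P/L_w = 25/22 = 1.136 kip/in.
Moment M = P × e = 25 × 6.5 = 162.5 kip·in; bending f_b = M/S = 4.029 kip/in.
f_max = √(f_v² + f_b²) = √(1.136² + 4.029²) = 4.186 kip/in.
φr_n = 0.75 × 0.6 × 60 × (0.707 × 0.3125) = 5.965 kip/in → adequate.

f_max ≈ 4.19 kip/in; adequate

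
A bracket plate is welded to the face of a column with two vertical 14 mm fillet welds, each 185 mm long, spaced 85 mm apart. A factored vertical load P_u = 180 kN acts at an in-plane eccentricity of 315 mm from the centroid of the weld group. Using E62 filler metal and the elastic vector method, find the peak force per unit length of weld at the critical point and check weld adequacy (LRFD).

f_max ≈ 3580 N/mm; NOT adequate

E62XX → F_EXX = 620 MPa.
Total weld length L_w = 370 mm. Treat welds as unit-width lines.
Polar moment about centroid: J = 2[d³/12 + d(b/2)²] = 2[185³/12 + 185×42.5²] = 1724000 mm³.
Direct shear f_v = P/L_w = 180×10³ / 370 = 486.5 N/mm (vertical).
Torsion M = P·e = 180×10³ × 315 = 56700000 N·mm.
Critical point at (x, y) = (42.5, 92.5) from centroid. f_tx = M·y/J = 3043 N/mm; f_ty = M·x/J = 1398 N/mm.
Resultant f_max = √[f_tx² + (f_v + f_ty)²] = √[3043² + (486.5 + 1398)²] = 3579 N/mm.
Capacity per unit length: φr_n = 0.75 × 0.6 × 620 × (0.707 × 14) = 2762 N/mm.
3579 > 2762 → NOT adequate.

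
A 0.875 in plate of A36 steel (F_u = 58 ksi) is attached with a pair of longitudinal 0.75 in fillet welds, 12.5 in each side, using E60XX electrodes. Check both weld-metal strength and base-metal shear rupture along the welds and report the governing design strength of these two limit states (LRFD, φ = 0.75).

E60XX → F_EXX = 60 ksi.
t_e = 0.707 × 0.75 = 0.5302 in; L = 25 in.
Weld metal: φR_n = 0.75 × 0.6 × 60 × 0.5302 × 25 = 357.9 kips.
Base metal (shear rupture): φR_n = 0.75 × 0.6 × 58 × 0.875 × 25 = 570.9 kips.
Governing: weld metal.

φR_n ≈ 358 kips (weld metal governs)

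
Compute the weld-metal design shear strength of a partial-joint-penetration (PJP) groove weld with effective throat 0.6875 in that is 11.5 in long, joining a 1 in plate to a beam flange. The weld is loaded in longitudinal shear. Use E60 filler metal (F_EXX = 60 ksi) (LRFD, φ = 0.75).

φR_n ≈ 213 kip

Effective throat (given) t_e = 0.6875 in.
A_we = 0.6875 × 11.5 = 7.906 in².
F_nw = 0.6 F_EXX = 36 ksi.
φR_n = 0.75 × 36 × 7.906 = 213.5 kip.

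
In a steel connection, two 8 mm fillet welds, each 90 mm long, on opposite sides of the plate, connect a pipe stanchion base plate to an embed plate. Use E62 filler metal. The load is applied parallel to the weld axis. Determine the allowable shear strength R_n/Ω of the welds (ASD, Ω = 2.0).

R_n/Ω ≈ 189 kN

E62XX → F_EXX = 620 MPa.
Effective throat t_e = 0.707 × 8 = 5.656 mm.
Total length L = 180 mm; A_we = 5.656 × 180 = 1018 mm².
F_nw = 0.6 F_EXX = 0.6 × 620 = 372 MPa.
R_n = 372 × 1018 × 10⁻³ = 378.7 kN; R_n/Ω = 378.7/2.0 = 189.4 kN.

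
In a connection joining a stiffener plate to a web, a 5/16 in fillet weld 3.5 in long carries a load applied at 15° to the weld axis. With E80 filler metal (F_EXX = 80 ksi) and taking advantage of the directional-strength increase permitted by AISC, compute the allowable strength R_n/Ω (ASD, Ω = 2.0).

t_e = 0.707 × 0.3125 = 0.2209 in; A_we = 0.2209 × 3.5 = 0.7733 in².
Directional factor: 1.0 + 0.5 sin^1.5(15°) = 1.066.
F_nw = 0.6 × 80 × 1.066 = 51.16 ksi.
R_n/Ω = (51.16 × 0.7733) / 2.0 = 19.78 kip.

R_n/Ω ≈ 19.8 kip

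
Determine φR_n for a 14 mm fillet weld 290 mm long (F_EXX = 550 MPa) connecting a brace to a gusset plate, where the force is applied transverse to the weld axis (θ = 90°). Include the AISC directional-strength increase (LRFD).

t_e = 0.707 × 14 = 9.898 mm; A_we = 9.898 × 290 = 2870 mm².
Directional factor: 1.0 + 0.5 sin^1.5(90°) = 1.5.
F_nw = 0.6 × 550 × 1.5 = 495 MPa.
φR_n = 0.75 × 495 × 2870 × 10⁻³ = 1066 kN.

φR_n ≈ 1070 kN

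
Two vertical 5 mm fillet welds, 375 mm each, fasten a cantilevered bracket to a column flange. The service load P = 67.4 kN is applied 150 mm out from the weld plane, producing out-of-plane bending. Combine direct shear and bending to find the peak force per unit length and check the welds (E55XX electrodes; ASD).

E55XX → F_EXX = 550 MPa.
L_w = 2 × 375 = 750 mm; section modulus (unit throat) S = 2 × L²/6 = 46880 mm².
Direct shear f_v = P/L_w = 67.4×10³/750 = 89.87 N/mm.
Moment M = P × e = 67.4×10³ × 150 = 10110000 N·mm; bending f_b = M/S = 215.7 N/mm.
f_max = √(f_v² + f_b²) = √(89.87² + 215.7²) = 233.7 N/mm.
r_n/Ω = (1/2.0) × 0.6 × 550 × (0.707 × 5) = 583.3 N/mm → adequate.

f_max ≈ 234 N/mm; adequate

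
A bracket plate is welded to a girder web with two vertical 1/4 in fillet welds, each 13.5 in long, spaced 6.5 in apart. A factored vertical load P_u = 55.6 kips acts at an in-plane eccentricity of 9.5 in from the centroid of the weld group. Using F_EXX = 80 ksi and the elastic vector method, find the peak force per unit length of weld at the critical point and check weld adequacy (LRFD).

f_max ≈ 6.84 kip/in; NOT adequate

Total weld length L_w = 27 in. Treat welds as unit-width lines.
Polar moment about centroid: J = 2[d³/12 + d(b/2)²] = 2[13.5³/12 + 13.5×3.25²] = 695.2 in³.
Direct shear f_v = P/L_w = 55.6 / 27 = 2.059 kip/in (vertical).
Torsion M = P·e = 55.6 × 9.5 = 528.2 kip·in.
Critical point at (x, y) = (3.25, 6.75) from centroid. f_tx = M·y/J = 5.128 kip/in; f_ty = M·x/J = 2.469 kip/in.
Resultant f_max = √[f_tx² + (f_v + f_ty)²] = √[5.128² + (2.059 + 2.469)²] = 6.841 kip/in.
Capacity per unit length: φr_n = 0.75 × 0.6 × 80 × (0.707 × 0.25) = 6.363 kip/in.
6.841 > 6.363 → NOT adequate.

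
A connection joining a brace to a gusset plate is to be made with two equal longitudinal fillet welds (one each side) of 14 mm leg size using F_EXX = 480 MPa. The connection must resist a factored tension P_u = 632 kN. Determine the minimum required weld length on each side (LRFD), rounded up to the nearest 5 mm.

Throat t_e = 0.707 × 14 = 9.898 mm.
φr_n = 0.75 × 0.6 × 480 × 9.898 × 10⁻³ = 2.138 kN/mm.
L_req = P_u / φr_n = 632 / 2.138 = 295.6 mm total.
Per side: 295.6 / 2 = 147.8 mm.
Round up → use L = 150 mm on each side.

L = 150 mm on each side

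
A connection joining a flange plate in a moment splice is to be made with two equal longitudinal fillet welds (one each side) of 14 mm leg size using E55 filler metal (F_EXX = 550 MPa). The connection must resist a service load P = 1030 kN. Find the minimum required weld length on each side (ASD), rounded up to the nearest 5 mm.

Throat t_e = 0.707 × 14 = 9.898 mm.
r_n/Ω = (0.6 × 550 × 9.898) / 2.0 = 1633 N/mm = 1.633 kN/mm.
L_req = P / (r_n/Ω) = 1030 / 1.633 = 630.7 mm total.
Per side: 630.7 / 2 = 315.3 mm.
Round up → use L = 320 mm on each side.

L = 320 mm on each side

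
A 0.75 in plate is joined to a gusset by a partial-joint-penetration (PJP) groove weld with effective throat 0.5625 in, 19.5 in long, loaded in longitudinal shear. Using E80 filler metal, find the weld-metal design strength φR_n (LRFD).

φR_n ≈ 395 kip

E80XX → F_EXX = 80 ksi.
Effective throat (given) t_e = 0.5625 in.
A_we = 0.5625 × 19.5 = 10.97 in².
F_nw = 0.6 F_EXX = 48 ksi.
φR_n = 0.75 × 48 × 10.97 = 394.9 kip.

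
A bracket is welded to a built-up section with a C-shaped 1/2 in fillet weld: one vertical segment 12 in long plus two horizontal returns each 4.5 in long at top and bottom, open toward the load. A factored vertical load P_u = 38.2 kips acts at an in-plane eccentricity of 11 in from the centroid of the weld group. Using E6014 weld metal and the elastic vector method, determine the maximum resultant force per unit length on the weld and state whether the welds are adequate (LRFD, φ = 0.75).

E60XX → F_EXX = 60 ksi.
Total weld length L_w = 21 in. Treat welds as unit-width lines.
Centroid: x̄ = 2×4.5×2.25 / 21 = 0.9643 in from the vertical weld.
Polar moment about centroid: J = I_x + I_y = [12³/12 + 2×4.5×6²] + [12×0.9643² + 2(4.5³/12 + 4.5×1.286²)] = 509.2 in³.
Direct shear f_v = P/L_w = 38.2 / 21 = 1.819 kip/in (vertical).
Torsion M = P·e = 38.2 × 11 = 420.2 kip·in.
Critical point at (x, y) = (3.536, 6) from centroid. f_tx = M·y/J = 4.951 kip/in; f_ty = M·x/J = 2.918 kip/in.
Resultant f_max = √[f_tx² + (f_v + f_ty)²] = √[4.951² + (1.819 + 2.918)²] = 6.852 kip/in.
Capacity per unit length: φr_n = 0.75 × 0.6 × 60 × (0.707 × 0.5) = 9.544 kip/in.
6.852 ≤ 9.544 → adequate.

f_max ≈ 6.85 kip/in; adequate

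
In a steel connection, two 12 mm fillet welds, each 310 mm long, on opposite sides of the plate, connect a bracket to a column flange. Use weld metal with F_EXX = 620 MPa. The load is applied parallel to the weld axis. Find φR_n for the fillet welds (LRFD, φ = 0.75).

φR_n ≈ 1470 kN

Effective throat t_e = 0.707 × 12 = 8.484 mm.
Total length L = 620 mm; A_we = 8.484 × 620 = 5260 mm².
F_nw = 0.6 F_EXX = 0.6 × 620 = 372 MPa.
φR_n = 0.75 × 372 × 5260 × 10⁻³ = 1468 kN.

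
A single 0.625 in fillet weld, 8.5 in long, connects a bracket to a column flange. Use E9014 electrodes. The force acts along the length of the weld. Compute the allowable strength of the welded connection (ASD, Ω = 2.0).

E90XX → F_EXX = 90 ksi.
Effective throat t_e = 0.707 × 0.625 = 0.4419 in.
Total length L = 8.5 in; A_we = 0.4419 × 8.5 = 3.756 in².
F_nw = 0.6 F_EXX = 0.6 × 90 = 54 ksi.
R_n = 54 × 3.756 = 202.8 kip; R_n/Ω = 202.8/2.0 = 101.4 kip.

R_n/Ω ≈ 101 kip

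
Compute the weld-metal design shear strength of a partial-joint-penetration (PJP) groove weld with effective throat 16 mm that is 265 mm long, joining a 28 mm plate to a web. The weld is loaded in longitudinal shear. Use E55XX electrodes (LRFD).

φR_n ≈ 1050 kN

E55XX → F_EXX = 550 MPa.
Effective throat (given) t_e = 16 mm.
A_we = 16 × 265 = 4240 mm².
F_nw = 0.6 F_EXX = 330 MPa.
φR_n = 0.75 × 330 × 4240 × 10⁻³ = 1049 kN.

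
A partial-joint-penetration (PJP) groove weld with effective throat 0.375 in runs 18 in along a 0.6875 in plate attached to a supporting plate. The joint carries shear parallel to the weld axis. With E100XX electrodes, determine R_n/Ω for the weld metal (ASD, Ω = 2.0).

E100XX → F_EXX = 100 ksi.
Effective throat (given) t_e = 0.375 in.
A_we = 0.375 × 18 = 6.75 in².
F_nw = 0.6 F_EXX = 60 ksi.
R_n/Ω = (60 × 6.75) / 2.0 = 202.5 kip.

R_n/Ω ≈ 202 kip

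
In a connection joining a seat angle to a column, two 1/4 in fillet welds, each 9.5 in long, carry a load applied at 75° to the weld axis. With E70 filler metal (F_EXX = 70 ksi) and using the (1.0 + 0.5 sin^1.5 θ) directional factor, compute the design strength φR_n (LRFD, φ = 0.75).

φR_n ≈ 156 kip

t_e = 0.707 × 0.25 = 0.1767 in; A_we = 0.1767 × 19 = 3.358 in².
Directional factor: 1.0 + 0.5 sin^1.5(75°) = 1.475.
F_nw = 0.6 × 70 × 1.475 = 61.94 ksi.
φR_n = 0.75 × 61.94 × 3.358 = 156 kip.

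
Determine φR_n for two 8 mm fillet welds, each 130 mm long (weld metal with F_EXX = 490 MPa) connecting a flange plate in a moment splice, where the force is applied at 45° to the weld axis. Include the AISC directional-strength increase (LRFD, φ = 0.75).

φR_n ≈ 421 kN

t_e = 0.707 × 8 = 5.656 mm; A_we = 5.656 × 260 = 1471 mm².
Directional factor: 1.0 + 0.5 sin^1.5(45°) = 1.297.
F_nw = 0.6 × 490 × 1.297 = 381.4 MPa.
φR_n = 0.75 × 381.4 × 1471 × 10⁻³ = 420.7 kN.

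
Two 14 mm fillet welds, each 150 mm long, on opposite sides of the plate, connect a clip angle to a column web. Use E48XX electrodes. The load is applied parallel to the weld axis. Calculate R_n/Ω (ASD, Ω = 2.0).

R_n/Ω ≈ 428 kN

E48XX → F_EXX = 480 MPa.
Effective throat t_e = 0.707 × 14 = 9.898 mm.
Total length L = 300 mm; A_we = 9.898 × 300 = 2969 mm².
F_nw = 0.6 F_EXX = 0.6 × 480 = 288 MPa.
R_n = 288 × 2969 × 10⁻³ = 855.2 kN; R_n/Ω = 855.2/2.0 = 427.6 kN.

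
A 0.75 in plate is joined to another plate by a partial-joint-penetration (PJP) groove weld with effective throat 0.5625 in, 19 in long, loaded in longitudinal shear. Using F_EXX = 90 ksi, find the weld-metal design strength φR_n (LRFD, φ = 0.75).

φR_n ≈ 433 kip

Effective throat (given) t_e = 0.5625 in.
A_we = 0.5625 × 19 = 10.69 in².
F_nw = 0.6 F_EXX = 54 ksi.
φR_n = 0.75 × 54 × 10.69 = 432.8 kip.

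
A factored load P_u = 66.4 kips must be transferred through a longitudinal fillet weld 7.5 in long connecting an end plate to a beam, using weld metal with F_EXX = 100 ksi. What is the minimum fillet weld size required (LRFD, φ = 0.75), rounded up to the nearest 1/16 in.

w = 5/16 in

Total weld length L = 7.5 in.
Required throat t_e = P_u / (φ × 0.6 F_EXX × L) = 66.4 / (0.75 × 0.6 × 100 × 7.5) = 0.1967 in.
Required leg w = t_e / 0.707 = 0.2783 in → use 5/16 in.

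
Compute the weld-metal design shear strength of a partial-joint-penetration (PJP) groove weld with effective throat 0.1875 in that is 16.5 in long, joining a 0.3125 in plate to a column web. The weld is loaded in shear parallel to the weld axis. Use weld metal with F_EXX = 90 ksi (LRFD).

Effective throat (given) t_e = 0.1875 in.
A_we = 0.1875 × 16.5 = 3.094 in².
F_nw = 0.6 F_EXX = 54 ksi.
φR_n = 0.75 × 54 × 3.094 = 125.3 kip.

φR_n ≈ 125 kip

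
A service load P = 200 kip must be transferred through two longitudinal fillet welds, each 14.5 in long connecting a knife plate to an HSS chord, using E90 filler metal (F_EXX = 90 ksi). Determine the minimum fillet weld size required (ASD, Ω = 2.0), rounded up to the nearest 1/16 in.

w = 3/8 in

Total weld length L = 29 in.
Required throat t_e = P × Ω / (0.6 F_EXX × L) = 200 × 2.0 / (0.6 × 90 × 29) = 0.2554 in.
Required leg w = t_e / 0.707 = 0.3613 in → use 3/8 in.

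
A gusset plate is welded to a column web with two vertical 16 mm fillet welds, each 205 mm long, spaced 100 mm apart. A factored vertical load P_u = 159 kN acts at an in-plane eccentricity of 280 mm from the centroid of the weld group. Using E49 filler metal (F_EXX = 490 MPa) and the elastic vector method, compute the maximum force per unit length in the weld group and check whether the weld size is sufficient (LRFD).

Total weld length L_w = 410 mm. Treat welds as unit-width lines.
Polar moment about centroid: J = 2[d³/12 + d(b/2)²] = 2[205³/12 + 205×50²] = 2461000 mm³.
Direct shear f_v = P/L_w = 159×10³ / 410 = 387.8 N/mm (vertical).
Torsion M = P·e = 159×10³ × 280 = 44520000 N·mm.
Critical point at (x, y) = (50, 102.5) from centroid. f_tx = M·y/J = 1854 N/mm; f_ty = M·x/J = 904.6 N/mm.
Resultant f_max = √[f_tx² + (f_v + f_ty)²] = √[1854² + (387.8 + 904.6)²] = 2260 N/mm.
Capacity per unit length: φr_n = 0.75 × 0.6 × 490 × (0.707 × 16) = 2494 N/mm.
2260 ≤ 2494 → adequate.

f_max ≈ 2260 N/mm; adequate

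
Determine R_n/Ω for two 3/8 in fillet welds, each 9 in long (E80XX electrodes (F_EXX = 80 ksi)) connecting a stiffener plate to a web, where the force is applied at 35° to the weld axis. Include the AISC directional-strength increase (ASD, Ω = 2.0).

R_n/Ω ≈ 139 kip

t_e = 0.707 × 0.375 = 0.2651 in; A_we = 0.2651 × 18 = 4.772 in².
Directional factor: 1.0 + 0.5 sin^1.5(35°) = 1.217.
F_nw = 0.6 × 80 × 1.217 = 58.43 ksi.
R_n/Ω = (58.43 × 4.772) / 2.0 = 139.4 kip.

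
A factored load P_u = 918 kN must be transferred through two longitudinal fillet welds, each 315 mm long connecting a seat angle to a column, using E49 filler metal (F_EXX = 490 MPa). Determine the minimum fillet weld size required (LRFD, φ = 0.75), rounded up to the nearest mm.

Total weld length L = 630 mm.
Required throat t_e = P_u / (φ × 0.6 F_EXX × L) = 918 / (0.75 × 0.6 × 490 × 630 × 10⁻³) = 6.608 mm.
Required leg w = t_e / 0.707 = 9.347 mm → use 10 mm.

w = 10 mm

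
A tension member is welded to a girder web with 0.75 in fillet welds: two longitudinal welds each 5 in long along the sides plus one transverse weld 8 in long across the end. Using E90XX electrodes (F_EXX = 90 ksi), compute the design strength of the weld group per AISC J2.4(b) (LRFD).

t_e = 0.707 × 0.75 = 0.5302 in.
R_nwl = 0.6 × 90 × 0.5302 × 10 = 286.3 kips (longitudinal, 2 welds).
R_nwt = 0.6 × 90 × 0.5302 × 8 = 229.1 kips (transverse, base value).
(i) R_nwl + R_nwt = 515.4 kips; (ii) 0.85 R_nwl + 1.5 R_nwt = 587 kips.
R_n = max = 587 kips [governs: (ii)]; φR_n = 440.2 kips.

φR_n ≈ 440 kips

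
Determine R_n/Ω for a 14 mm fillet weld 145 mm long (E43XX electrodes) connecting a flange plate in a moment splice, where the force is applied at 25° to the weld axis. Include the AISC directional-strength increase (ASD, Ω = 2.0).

R_n/Ω ≈ 211 kN

E43XX → F_EXX = 430 MPa.
t_e = 0.707 × 14 = 9.898 mm; A_we = 9.898 × 145 = 1435 mm².
Directional factor: 1.0 + 0.5 sin^1.5(25°) = 1.137.
F_nw = 0.6 × 430 × 1.137 = 293.4 MPa.
R_n/Ω = (293.4 × 1435) / 2.0 × 10⁻³ = 210.6 kN.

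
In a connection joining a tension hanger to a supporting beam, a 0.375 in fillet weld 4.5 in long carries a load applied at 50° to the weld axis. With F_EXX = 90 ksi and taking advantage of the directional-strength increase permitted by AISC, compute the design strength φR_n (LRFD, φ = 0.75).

φR_n ≈ 64.5 kips

t_e = 0.707 × 0.375 = 0.2651 in; A_we = 0.2651 × 4.5 = 1.193 in².
Directional factor: 1.0 + 0.5 sin^1.5(50°) = 1.335.
F_nw = 0.6 × 90 × 1.335 = 72.1 ksi.
φR_n = 0.75 × 72.1 × 1.193 = 64.52 kips.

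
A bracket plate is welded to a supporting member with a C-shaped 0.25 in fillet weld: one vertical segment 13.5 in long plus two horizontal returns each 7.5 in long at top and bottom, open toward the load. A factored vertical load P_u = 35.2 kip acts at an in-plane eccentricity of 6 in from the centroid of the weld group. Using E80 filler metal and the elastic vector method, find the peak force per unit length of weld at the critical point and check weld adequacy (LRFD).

E80XX → F_EXX = 80 ksi.
Total weld length L_w = 28.5 in. Treat welds as unit-width lines.
Centroid: x̄ = 2×7.5×3.75 / 28.5 = 1.974 in from the vertical weld.
Polar moment about centroid: J = I_x + I_y = [13.5³/12 + 2×7.5×6.75²] + [13.5×1.974² + 2(7.5³/12 + 7.5×1.776²)] = 1059 in³.
Direct shear f_v = P/L_w = 35.2 / 28.5 = 1.235 kip/in (vertical).
Torsion M = P·e = 35.2 × 6 = 211.2 kip·in.
Critical point at (x, y) = (5.526, 6.75) from centroid. f_tx = M·y/J = 1.347 kip/in; f_ty = M·x/J = 1.102 kip/in.
Resultant f_max = √[f_tx² + (f_v + f_ty)²] = √[1.347² + (1.235 + 1.102)²] = 2.698 kip/in.
Capacity per unit length: φr_n = 0.75 × 0.6 × 80 × (0.707 × 0.25) = 6.363 kip/in.
2.698 ≤ 6.363 → adequate.

f_max ≈ 2.7 kip/in; adequate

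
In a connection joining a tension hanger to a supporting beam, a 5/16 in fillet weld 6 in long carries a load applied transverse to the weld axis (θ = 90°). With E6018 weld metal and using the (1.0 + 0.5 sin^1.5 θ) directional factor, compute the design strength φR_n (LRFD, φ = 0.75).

E60XX → F_EXX = 60 ksi.
t_e = 0.707 × 0.3125 = 0.2209 in; A_we = 0.2209 × 6 = 1.326 in².
Directional factor: 1.0 + 0.5 sin^1.5(90°) = 1.5.
F_nw = 0.6 × 60 × 1.5 = 54 ksi.
φR_n = 0.75 × 54 × 1.326 = 53.69 kip.

φR_n ≈ 53.7 kip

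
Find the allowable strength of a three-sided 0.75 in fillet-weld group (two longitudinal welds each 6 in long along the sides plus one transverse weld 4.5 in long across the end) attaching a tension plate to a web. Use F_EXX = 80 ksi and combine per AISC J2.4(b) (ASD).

t_e = 0.707 × 0.75 = 0.5302 in.
R_nwl = 0.6 × 80 × 0.5302 × 12 = 305.4 kips (longitudinal, 2 welds).
R_nwt = 0.6 × 80 × 0.5302 × 4.5 = 114.5 kips (transverse, base value).
(i) R_nwl + R_nwt = 420 kips; (ii) 0.85 R_nwl + 1.5 R_nwt = 431.4 kips.
R_n = max = 431.4 kips [governs: (ii)]; R_n/Ω = 215.7 kips.

R_n/Ω ≈ 216 kips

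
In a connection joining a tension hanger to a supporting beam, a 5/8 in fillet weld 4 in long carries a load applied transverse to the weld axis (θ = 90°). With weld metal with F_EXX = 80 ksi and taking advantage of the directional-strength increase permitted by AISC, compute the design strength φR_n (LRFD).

t_e = 0.707 × 0.625 = 0.4419 in; A_we = 0.4419 × 4 = 1.767 in².
Directional factor: 1.0 + 0.5 sin^1.5(90°) = 1.5.
F_nw = 0.6 × 80 × 1.5 = 72 ksi.
φR_n = 0.75 × 72 × 1.767 = 95.44 kips.

φR_n ≈ 95.4 kips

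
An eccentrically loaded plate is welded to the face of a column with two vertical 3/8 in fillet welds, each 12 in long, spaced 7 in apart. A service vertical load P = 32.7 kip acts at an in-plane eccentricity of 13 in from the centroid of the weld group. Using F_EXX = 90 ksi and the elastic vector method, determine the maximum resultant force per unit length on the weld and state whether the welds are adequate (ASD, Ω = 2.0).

f_max ≈ 5.88 kip/in; adequate

Total weld length L_w = 24 in. Treat welds as unit-width lines.
Polar moment about centroid: J = 2[d³/12 + d(b/2)²] = 2[12³/12 + 12×3.5²] = 582 in³.
Direct shear f_v = P/L_w = 32.7 / 24 = 1.363 kip/in (vertical).
Torsion M = P·e = 32.7 × 13 = 425.1 kip·in.
Critical point at (x, y) = (3.5, 6) from centroid. f_tx = M·y/J = 4.382 kip/in; f_ty = M·x/J = 2.556 kip/in.
Resultant f_max = √[f_tx² + (f_v + f_ty)²] = √[4.382² + (1.363 + 2.556)²] = 5.879 kip/in.
Capacity per unit length: r_n/Ω = (1/2.0) × 0.6 × 90 × (0.707 × 0.375) = 7.158 kip/in.
5.879 ≤ 7.158 → adequate.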